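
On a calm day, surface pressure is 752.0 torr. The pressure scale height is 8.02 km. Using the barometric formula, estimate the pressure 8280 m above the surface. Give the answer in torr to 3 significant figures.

P ≈ 268 torr

Barometric formula: P = P₀ exp(−z/H).
z/H = 8280.0/8020.0 = 1.0324; exp(−1.0324) = 0.35615.
P = 752.0 × 0.35615 = 267.82 torr.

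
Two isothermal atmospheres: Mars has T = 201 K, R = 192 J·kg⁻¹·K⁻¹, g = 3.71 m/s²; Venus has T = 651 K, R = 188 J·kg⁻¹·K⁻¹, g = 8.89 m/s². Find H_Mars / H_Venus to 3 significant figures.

H_Mars/H_Venus ≈ 0.756

H = RT/g for each body.
H_Mars = 192 × 201 / 3.71 = 10402 m.
H_Venus = 188 × 651 / 8.89 = 13767 m.
H_Mars/H_Venus = 10402/13767 = 0.75557.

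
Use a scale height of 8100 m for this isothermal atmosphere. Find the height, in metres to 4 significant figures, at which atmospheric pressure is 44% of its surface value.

z ≈ 6650 m

Set P/P₀ = exp(−z/H) = 0.44, so z = −H ln(0.44).
−ln(0.44) = 0.82098; z = 8100.0 × 0.82098 = 6649.9 m.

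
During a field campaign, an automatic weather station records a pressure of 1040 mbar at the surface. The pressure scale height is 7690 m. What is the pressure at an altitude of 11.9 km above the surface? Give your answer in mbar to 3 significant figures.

Barometric formula: P = P₀ exp(−z/H).
z/H = 11900/7690.0 = 1.5475; exp(−1.5475) = 0.21278.
P = 1040 × 0.21278 = 221.29 mbar.

P ≈ 221 mbar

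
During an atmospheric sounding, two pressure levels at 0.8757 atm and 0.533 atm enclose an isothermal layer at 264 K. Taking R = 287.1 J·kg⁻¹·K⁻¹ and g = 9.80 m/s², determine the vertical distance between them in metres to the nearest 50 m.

Δz ≈ 3850 m

Hypsometric equation: Δz = (R T̄/g) ln(P₁/P₂).
R T̄/g = 287.1 × 264 / 9.80 = 7734.1 m.
ln(0.8757/0.533) = ln(1.6430) = 0.49652.
Δz = 7734.1 × 0.49652 = 3840.1 m.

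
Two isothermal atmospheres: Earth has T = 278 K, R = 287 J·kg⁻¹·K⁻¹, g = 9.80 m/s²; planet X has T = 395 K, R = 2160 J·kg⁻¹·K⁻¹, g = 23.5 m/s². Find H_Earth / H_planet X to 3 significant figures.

H = RT/g for each body.
H_Earth = 287 × 278 / 9.80 = 8141.4 m.
H_planet X = 2160 × 395 / 23.5 = 36306 m.
H_Earth/H_planet X = 8141.4/36306 = 0.22424.

H_Earth/H_planet X ≈ 0.224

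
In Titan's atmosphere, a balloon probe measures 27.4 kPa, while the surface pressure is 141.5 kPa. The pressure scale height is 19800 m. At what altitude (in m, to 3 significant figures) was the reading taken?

z ≈ 32500 m

Invert the barometric formula: z = H ln(P₀/P).
P₀/P = 141.5/27.4 = 5.1642; ln(5.1642) = 1.6418.
z = 19800 × 1.6418 = 32508 m.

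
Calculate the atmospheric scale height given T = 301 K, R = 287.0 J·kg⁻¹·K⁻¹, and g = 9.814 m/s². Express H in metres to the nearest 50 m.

H ≈ 8800 m

The scale height of an isothermal atmosphere is H = RT/g.
H = 287.0 × 301 / 9.814 = 86387/9.814 = 8802.4 m.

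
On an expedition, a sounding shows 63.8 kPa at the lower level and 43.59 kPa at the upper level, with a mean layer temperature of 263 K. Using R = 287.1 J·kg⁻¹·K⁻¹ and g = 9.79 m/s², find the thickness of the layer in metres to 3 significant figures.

Δz ≈ 2940 m

Hypsometric equation: Δz = (R T̄/g) ln(P₁/P₂).
R T̄/g = 287.1 × 263 / 9.79 = 7712.7 m.
ln(63.8/43.59) = ln(1.4636) = 0.38090.
Δz = 7712.7 × 0.38090 = 2937.8 m.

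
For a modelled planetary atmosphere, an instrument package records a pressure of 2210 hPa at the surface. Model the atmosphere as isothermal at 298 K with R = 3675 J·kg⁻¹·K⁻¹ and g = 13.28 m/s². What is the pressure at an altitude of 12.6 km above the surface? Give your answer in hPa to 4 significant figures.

Scale height: H = RT/g = 3675 × 298 / 13.28 = 82466 m.
Barometric formula: P = P₀ exp(−z/H).
z/H = 12600/82466 = 0.15279; exp(−0.15279) = 0.85831.
P = 2210 × 0.85831 = 1896.9 hPa.

P ≈ 1897 hPa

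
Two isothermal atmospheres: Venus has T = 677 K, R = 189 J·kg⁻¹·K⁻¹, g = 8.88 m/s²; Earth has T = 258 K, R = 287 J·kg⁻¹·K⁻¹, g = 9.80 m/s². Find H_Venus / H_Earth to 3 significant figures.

H_Venus/H_Earth ≈ 1.91

H = RT/g for each body.
H_Venus = 189 × 677 / 8.88 = 14409 m.
H_Earth = 287 × 258 / 9.80 = 7555.7 m.
H_Venus/H_Earth = 14409/7555.7 = 1.9070.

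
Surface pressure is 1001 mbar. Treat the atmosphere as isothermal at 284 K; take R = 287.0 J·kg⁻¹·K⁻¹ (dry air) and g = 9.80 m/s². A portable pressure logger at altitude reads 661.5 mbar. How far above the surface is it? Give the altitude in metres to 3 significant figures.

z ≈ 3450 m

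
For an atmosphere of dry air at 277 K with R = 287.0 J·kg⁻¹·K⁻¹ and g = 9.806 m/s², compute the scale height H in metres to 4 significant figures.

H ≈ 8107 m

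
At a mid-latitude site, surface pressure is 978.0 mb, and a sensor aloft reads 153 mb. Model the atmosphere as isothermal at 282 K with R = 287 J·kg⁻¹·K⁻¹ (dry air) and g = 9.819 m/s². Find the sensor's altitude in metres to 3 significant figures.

z ≈ 15300 m

Scale height: H = RT/g = 287 × 282 / 9.819 = 8242.6 m.
Invert the barometric formula: z = H ln(P₀/P).
P₀/P = 978.0/153 = 6.3922; ln(6.3922) = 1.8551.
z = 8242.6 × 1.8551 = 15291 m.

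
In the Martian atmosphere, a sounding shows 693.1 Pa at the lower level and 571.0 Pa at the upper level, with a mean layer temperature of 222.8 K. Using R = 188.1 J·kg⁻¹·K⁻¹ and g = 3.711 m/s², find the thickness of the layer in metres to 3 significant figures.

Hypsometric equation: Δz = (R T̄/g) ln(P₁/P₂).
R T̄/g = 188.1 × 222.8 / 3.711 = 11293 m.
ln(693.1/571.0) = ln(1.2138) = 0.19376.
Δz = 11293 × 0.19376 = 2188.1 m.

Δz ≈ 2190 m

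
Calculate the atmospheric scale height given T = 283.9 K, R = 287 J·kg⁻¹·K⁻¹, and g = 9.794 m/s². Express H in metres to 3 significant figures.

H ≈ 8320 m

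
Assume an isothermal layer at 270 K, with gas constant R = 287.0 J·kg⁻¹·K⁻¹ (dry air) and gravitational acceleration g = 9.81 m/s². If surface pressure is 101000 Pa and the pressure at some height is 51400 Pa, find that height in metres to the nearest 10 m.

z ≈ 5340 m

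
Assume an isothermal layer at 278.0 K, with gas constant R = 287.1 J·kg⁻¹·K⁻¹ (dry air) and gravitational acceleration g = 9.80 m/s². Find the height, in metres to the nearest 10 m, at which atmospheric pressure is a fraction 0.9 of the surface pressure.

z ≈ 860 m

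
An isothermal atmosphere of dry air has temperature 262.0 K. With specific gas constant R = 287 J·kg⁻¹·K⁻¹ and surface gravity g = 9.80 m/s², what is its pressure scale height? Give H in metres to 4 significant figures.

The scale height of an isothermal atmosphere is H = RT/g.
H = 287 × 262.0 / 9.80 = 75194/9.80 = 7672.9 m.

H ≈ 7673 m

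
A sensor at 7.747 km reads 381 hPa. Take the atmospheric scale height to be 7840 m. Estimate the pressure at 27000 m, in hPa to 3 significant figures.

P ≈ 32.7 hPa

Between two levels, P₂ = P₁ exp(−Δz/H) with Δz = z₂ − z₁.
Δz = 27000 − 7747.0 = 19253 m; Δz/H = 19253/7840.0 = 2.4557.
P₂ = 381 × exp(−2.4557) = 381 × 0.085803 = 32.691 hPa.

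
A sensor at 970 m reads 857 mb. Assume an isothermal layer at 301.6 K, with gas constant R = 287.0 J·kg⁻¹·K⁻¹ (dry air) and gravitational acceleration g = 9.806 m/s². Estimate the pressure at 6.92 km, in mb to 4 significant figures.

Scale height: H = RT/g = 287.0 × 301.6 / 9.806 = 8827.2 m.
Between two levels, P₂ = P₁ exp(−Δz/H) with Δz = z₂ − z₁.
Δz = 6920.0 − 970.00 = 5950.0 m; Δz/H = 5950.0/8827.2 = 0.67405.
P₂ = 857 × exp(−0.67405) = 857 × 0.50964 = 436.76 mb.

P ≈ 436.8 mb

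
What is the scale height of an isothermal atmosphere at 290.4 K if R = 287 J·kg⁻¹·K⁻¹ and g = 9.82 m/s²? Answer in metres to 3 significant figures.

The scale height of an isothermal atmosphere is H = RT/g.
H = 287 × 290.4 / 9.82 = 83345/9.82 = 8487.3 m.

H ≈ 8490 m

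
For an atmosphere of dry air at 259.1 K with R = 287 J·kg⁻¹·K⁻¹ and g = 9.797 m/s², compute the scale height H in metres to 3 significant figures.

The scale height of an isothermal atmosphere is H = RT/g.
H = 287 × 259.1 / 9.797 = 74362/9.797 = 7590.3 m.

H ≈ 7590 m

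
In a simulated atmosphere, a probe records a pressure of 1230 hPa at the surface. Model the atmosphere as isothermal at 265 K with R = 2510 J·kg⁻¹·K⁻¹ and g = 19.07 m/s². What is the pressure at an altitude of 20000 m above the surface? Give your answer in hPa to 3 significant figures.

P ≈ 693 hPa

Scale height: H = RT/g = 2510 × 265 / 19.07 = 34879 m.
Barometric formula: P = P₀ exp(−z/H).
z/H = 20000/34879 = 0.57341; exp(−0.57341) = 0.56360.
P = 1230 × 0.56360 = 693.23 hPa.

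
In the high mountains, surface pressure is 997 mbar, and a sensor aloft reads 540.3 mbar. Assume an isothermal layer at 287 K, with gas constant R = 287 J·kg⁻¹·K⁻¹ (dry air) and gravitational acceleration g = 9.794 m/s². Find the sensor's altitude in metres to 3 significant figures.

z ≈ 5150 m

Scale height: H = RT/g = 287 × 287 / 9.794 = 8410.1 m.
Invert the barometric formula: z = H ln(P₀/P).
P₀/P = 997/540.3 = 1.8453; ln(1.8453) = 0.61264.
z = 8410.1 × 0.61264 = 5152.4 m.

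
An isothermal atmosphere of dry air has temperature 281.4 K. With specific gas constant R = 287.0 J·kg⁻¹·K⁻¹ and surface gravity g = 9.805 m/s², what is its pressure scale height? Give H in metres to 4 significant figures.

H ≈ 8237 m

The scale height of an isothermal atmosphere is H = RT/g.
H = 287.0 × 281.4 / 9.805 = 80762/9.805 = 8236.8 m.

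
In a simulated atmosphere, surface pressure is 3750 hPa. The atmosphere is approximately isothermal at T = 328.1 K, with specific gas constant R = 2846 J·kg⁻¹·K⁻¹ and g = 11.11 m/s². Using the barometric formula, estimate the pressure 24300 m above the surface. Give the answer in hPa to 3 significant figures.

Scale height: H = RT/g = 2846 × 328.1 / 11.11 = 84048 m.
Barometric formula: P = P₀ exp(−z/H).
z/H = 24300/84048 = 0.28912; exp(−0.28912) = 0.74892.
P = 3750 × 0.74892 = 2808.5 hPa.

P ≈ 2810 hPa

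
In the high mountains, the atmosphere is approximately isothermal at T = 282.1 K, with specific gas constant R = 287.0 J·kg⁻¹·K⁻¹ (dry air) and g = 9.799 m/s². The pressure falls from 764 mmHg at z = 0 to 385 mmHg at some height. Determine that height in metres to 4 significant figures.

Scale height: H = RT/g = 287.0 × 282.1 / 9.799 = 8262.3 m.
Invert the barometric formula: z = H ln(P₀/P).
P₀/P = 764/385 = 1.9844; ln(1.9844) = 0.68532.
z = 8262.3 × 0.68532 = 5662.3 m.

z ≈ 5662 m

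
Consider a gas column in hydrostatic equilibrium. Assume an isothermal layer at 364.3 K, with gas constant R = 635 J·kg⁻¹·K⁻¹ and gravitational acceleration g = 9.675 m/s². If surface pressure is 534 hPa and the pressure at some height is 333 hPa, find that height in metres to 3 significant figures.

Scale height: H = RT/g = 635 × 364.3 / 9.675 = 23910 m.
Invert the barometric formula: z = H ln(P₀/P).
P₀/P = 534/333 = 1.6036; ln(1.6036) = 0.47225.
z = 23910 × 0.47225 = 11291 m.

z ≈ 11300 m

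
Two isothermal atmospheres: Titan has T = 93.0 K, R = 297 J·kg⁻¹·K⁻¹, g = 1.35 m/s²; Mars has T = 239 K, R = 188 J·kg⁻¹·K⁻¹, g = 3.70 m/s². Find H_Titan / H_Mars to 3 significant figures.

H = RT/g for each body.
H_Titan = 297 × 93.0 / 1.35 = 20460 m.
H_Mars = 188 × 239 / 3.70 = 12144 m.
H_Titan/H_Mars = 20460/12144 = 1.6848.

H_Titan/H_Mars ≈ 1.68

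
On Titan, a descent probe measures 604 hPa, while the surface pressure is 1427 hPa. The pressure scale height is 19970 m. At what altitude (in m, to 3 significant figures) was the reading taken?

Invert the barometric formula: z = H ln(P₀/P).
P₀/P = 1427/604 = 2.3626; ln(2.3626) = 0.85976.
z = 19970 × 0.85976 = 17169 m.

z ≈ 17200 m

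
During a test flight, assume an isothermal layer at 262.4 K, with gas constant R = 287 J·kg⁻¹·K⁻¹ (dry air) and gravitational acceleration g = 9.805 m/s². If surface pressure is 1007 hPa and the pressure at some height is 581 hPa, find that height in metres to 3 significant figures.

z ≈ 4220 m

Scale height: H = RT/g = 287 × 262.4 / 9.805 = 7680.7 m.
Invert the barometric formula: z = H ln(P₀/P).
P₀/P = 1007/581 = 1.7332; ln(1.7332) = 0.54997.
z = 7680.7 × 0.54997 = 4224.2 m.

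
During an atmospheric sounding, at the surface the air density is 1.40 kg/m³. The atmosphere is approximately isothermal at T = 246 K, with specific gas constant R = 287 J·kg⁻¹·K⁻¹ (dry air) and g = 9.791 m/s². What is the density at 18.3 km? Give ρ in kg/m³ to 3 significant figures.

ρ ≈ 0.111 kg/m³

Scale height: H = RT/g = 287 × 246 / 9.791 = 7210.9 m.
In an isothermal atmosphere, density decays like pressure: ρ = ρ₀ exp(−z/H).
z/H = 18300/7210.9 = 2.5378; exp(−2.5378) = 0.079040.
ρ = 1.40 × 0.079040 = 0.11066 kg/m³.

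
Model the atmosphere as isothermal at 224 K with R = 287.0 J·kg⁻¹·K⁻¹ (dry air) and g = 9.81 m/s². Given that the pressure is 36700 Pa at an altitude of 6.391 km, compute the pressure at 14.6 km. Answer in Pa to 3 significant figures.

P ≈ 10500 Pa

Scale height: H = RT/g = 287.0 × 224 / 9.81 = 6553.3 m.
Between two levels, P₂ = P₁ exp(−Δz/H) with Δz = z₂ − z₁.
Δz = 14600 − 6391.0 = 8209.0 m; Δz/H = 8209.0/6553.3 = 1.2527.
P₂ = 36700 × exp(−1.2527) = 36700 × 0.28573 = 10486 Pa.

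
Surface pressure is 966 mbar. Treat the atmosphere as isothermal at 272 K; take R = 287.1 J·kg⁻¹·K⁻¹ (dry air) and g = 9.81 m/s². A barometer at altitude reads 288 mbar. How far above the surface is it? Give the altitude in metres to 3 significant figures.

z ≈ 9630 m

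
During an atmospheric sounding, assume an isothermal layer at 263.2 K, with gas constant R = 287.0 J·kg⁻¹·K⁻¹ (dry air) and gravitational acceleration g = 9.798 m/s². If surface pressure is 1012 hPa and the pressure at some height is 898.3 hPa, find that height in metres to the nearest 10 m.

z ≈ 920 m

Scale height: H = RT/g = 287.0 × 263.2 / 9.798 = 7709.6 m.
Invert the barometric formula: z = H ln(P₀/P).
P₀/P = 1012/898.3 = 1.1266; ln(1.1266) = 0.11920.
z = 7709.6 × 0.11920 = 918.98 m.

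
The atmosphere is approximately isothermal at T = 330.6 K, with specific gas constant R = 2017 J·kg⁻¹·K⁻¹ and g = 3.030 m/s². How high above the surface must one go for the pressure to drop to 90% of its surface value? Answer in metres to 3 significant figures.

z ≈ 23200 m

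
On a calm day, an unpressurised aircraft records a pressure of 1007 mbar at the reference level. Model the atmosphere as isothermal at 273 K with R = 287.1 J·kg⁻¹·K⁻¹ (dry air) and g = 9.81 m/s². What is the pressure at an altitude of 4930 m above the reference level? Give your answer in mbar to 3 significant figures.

P ≈ 543 mbar

Scale height: H = RT/g = 287.1 × 273 / 9.81 = 7989.6 m.
Barometric formula: P = P₀ exp(−z/H).
z/H = 4930.0/7989.6 = 0.61705; exp(−0.61705) = 0.53953.
P = 1007 × 0.53953 = 543.31 mbar.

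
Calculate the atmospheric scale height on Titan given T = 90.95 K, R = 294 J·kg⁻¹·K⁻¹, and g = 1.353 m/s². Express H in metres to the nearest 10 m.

The scale height of an isothermal atmosphere is H = RT/g.
H = 294 × 90.95 / 1.353 = 26739/1.353 = 19763 m.

H ≈ 19760 m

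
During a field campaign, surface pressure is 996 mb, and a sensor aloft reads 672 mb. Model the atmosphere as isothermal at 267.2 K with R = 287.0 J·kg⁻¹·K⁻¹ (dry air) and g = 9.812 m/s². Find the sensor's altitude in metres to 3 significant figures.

Scale height: H = RT/g = 287.0 × 267.2 / 9.812 = 7815.6 m.
Invert the barometric formula: z = H ln(P₀/P).
P₀/P = 996/672 = 1.4821; ln(1.4821) = 0.39346.
z = 7815.6 × 0.39346 = 3075.1 m.

z ≈ 3080 m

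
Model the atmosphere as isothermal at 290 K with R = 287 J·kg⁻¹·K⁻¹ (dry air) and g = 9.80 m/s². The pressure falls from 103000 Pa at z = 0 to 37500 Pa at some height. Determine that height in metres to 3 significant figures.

z ≈ 8580 m

Scale height: H = RT/g = 287 × 290 / 9.80 = 8492.9 m.
Invert the barometric formula: z = H ln(P₀/P).
P₀/P = 103000/37500 = 2.7467; ln(2.7467) = 1.0104.
z = 8492.9 × 1.0104 = 8581.2 m.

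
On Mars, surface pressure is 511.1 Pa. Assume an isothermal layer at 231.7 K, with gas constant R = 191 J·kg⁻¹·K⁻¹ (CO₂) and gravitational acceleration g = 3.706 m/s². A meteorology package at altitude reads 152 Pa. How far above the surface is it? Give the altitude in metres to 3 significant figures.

z ≈ 14500 m

Scale height: H = RT/g = 191 × 231.7 / 3.706 = 11941 m.
Invert the barometric formula: z = H ln(P₀/P).
P₀/P = 511.1/152 = 3.3625; ln(3.3625) = 1.2127.
z = 11941 × 1.2127 = 14481 m.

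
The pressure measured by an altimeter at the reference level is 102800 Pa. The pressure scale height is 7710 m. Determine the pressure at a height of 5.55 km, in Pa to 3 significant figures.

P ≈ 50000 Pa

Barometric formula: P = P₀ exp(−z/H).
z/H = 5550.0/7710.0 = 0.71984; exp(−0.71984) = 0.48683.
P = 102800 × 0.48683 = 50046 Pa.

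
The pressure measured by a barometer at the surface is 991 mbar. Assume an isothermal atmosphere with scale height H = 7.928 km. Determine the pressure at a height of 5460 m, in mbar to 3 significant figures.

P ≈ 498 mbar

Barometric formula: P = P₀ exp(−z/H).
z/H = 5460.0/7928.0 = 0.68870; exp(−0.68870) = 0.50223.
P = 991 × 0.50223 = 497.71 mbar.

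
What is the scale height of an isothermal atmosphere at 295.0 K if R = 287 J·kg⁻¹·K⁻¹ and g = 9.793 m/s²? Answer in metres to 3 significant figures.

The scale height of an isothermal atmosphere is H = RT/g.
H = 287 × 295.0 / 9.793 = 84665/9.793 = 8645.5 m.

H ≈ 8650 m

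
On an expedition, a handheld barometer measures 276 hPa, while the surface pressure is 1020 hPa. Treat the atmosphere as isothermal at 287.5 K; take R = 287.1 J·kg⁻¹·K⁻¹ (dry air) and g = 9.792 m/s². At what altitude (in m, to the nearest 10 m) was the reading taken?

z ≈ 11020 m

Scale height: H = RT/g = 287.1 × 287.5 / 9.792 = 8429.5 m.
Invert the barometric formula: z = H ln(P₀/P).
P₀/P = 1020/276 = 3.6957; ln(3.6957) = 1.3072.
z = 8429.5 × 1.3072 = 11019 m.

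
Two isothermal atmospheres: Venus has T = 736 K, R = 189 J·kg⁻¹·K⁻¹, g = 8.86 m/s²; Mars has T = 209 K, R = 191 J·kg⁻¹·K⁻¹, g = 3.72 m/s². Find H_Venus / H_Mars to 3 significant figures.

H = RT/g for each body.
H_Venus = 189 × 736 / 8.86 = 15700 m.
H_Mars = 191 × 209 / 3.72 = 10731 m.
H_Venus/H_Mars = 15700/10731 = 1.4631.

H_Venus/H_Mars ≈ 1.46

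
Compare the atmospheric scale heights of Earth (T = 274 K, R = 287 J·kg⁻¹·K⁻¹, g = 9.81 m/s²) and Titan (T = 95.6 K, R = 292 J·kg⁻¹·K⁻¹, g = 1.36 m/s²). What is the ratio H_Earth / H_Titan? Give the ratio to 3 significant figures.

H_Earth/H_Titan ≈ 0.391

H = RT/g for each body.
H_Earth = 287 × 274 / 9.81 = 8016.1 m.
H_Titan = 292 × 95.6 / 1.36 = 20526 m.
H_Earth/H_Titan = 8016.1/20526 = 0.39053.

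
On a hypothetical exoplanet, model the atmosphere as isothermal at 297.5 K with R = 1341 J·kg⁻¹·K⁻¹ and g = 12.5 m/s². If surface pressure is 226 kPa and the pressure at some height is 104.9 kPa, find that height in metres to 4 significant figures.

Scale height: H = RT/g = 1341 × 297.5 / 12.5 = 31916 m.
Invert the barometric formula: z = H ln(P₀/P).
P₀/P = 226/104.9 = 2.1544; ln(2.1544) = 0.76751.
z = 31916 × 0.76751 = 24496 m.

z ≈ 24500 m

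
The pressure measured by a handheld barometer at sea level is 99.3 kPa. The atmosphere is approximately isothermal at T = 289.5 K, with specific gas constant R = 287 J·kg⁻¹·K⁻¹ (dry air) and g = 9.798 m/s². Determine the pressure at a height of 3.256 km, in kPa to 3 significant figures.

P ≈ 67.6 kPa

Scale height: H = RT/g = 287 × 289.5 / 9.798 = 8479.9 m.
Barometric formula: P = P₀ exp(−z/H).
z/H = 3256.0/8479.9 = 0.38397; exp(−0.38397) = 0.68115.
P = 99.3 × 0.68115 = 67.638 kPa.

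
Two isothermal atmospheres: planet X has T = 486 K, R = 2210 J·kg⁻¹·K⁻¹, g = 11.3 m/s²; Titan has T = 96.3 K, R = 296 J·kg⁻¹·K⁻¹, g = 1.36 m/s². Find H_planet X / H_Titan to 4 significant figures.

H = RT/g for each body.
H_planet X = 2210 × 486 / 11.3 = 95050 m.
H_Titan = 296 × 96.3 / 1.36 = 20959 m.
H_planet X/H_Titan = 95050/20959 = 4.5350.

H_planet X/H_Titan ≈ 4.535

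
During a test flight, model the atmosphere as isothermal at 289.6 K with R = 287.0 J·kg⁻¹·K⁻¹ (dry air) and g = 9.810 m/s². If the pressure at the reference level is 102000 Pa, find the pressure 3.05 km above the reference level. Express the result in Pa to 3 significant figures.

Scale height: H = RT/g = 287.0 × 289.6 / 9.810 = 8472.5 m.
Barometric formula: P = P₀ exp(−z/H).
z/H = 3050.0/8472.5 = 0.35999; exp(−0.35999) = 0.69768.
P = 102000 × 0.69768 = 71163 Pa.

P ≈ 71200 Pa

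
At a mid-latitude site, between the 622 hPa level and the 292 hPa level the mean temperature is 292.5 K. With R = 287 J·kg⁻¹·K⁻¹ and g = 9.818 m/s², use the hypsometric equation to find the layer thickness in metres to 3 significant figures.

Hypsometric equation: Δz = (R T̄/g) ln(P₁/P₂).
R T̄/g = 287 × 292.5 / 9.818 = 8550.4 m.
ln(622/292) = ln(2.1301) = 0.75617.
Δz = 8550.4 × 0.75617 = 6465.6 m.

Δz ≈ 6470 m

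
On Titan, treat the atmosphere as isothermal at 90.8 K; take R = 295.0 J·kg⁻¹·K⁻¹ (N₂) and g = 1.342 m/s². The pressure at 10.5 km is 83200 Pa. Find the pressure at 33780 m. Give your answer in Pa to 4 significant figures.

Scale height: H = RT/g = 295.0 × 90.8 / 1.342 = 19960 m.
Between two levels, P₂ = P₁ exp(−Δz/H) with Δz = z₂ − z₁.
Δz = 33780 − 10500 = 23280 m; Δz/H = 23280/19960 = 1.1663.
P₂ = 83200 × exp(−1.1663) = 83200 × 0.31152 = 25918 Pa.

P ≈ 25920 Pa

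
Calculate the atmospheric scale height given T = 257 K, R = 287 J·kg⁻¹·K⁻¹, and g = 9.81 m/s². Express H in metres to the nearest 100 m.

H ≈ 7500 m

The scale height of an isothermal atmosphere is H = RT/g.
H = 287 × 257 / 9.81 = 73759/9.81 = 7518.8 m.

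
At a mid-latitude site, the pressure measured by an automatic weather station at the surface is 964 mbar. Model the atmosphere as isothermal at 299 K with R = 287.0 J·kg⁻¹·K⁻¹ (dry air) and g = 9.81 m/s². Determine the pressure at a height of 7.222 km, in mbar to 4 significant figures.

Scale height: H = RT/g = 287.0 × 299 / 9.81 = 8747.5 m.
Barometric formula: P = P₀ exp(−z/H).
z/H = 7222.0/8747.5 = 0.82561; exp(−0.82561) = 0.43797.
P = 964 × 0.43797 = 422.20 mbar.

P ≈ 422.2 mbar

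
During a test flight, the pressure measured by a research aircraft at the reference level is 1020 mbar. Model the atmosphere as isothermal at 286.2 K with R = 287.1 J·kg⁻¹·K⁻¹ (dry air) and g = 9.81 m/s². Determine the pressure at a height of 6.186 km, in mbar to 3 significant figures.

Scale height: H = RT/g = 287.1 × 286.2 / 9.81 = 8375.9 m.
Barometric formula: P = P₀ exp(−z/H).
z/H = 6186.0/8375.9 = 0.73855; exp(−0.73855) = 0.47781.
P = 1020 × 0.47781 = 487.37 mbar.

P ≈ 487 mbar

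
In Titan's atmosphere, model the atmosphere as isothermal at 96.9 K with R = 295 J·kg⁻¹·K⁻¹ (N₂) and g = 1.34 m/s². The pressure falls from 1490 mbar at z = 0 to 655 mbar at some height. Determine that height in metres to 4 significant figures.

Scale height: H = RT/g = 295 × 96.9 / 1.34 = 21332 m.
Invert the barometric formula: z = H ln(P₀/P).
P₀/P = 1490/655 = 2.2748; ln(2.2748) = 0.82189.
z = 21332 × 0.82189 = 17533 m.

z ≈ 17530 m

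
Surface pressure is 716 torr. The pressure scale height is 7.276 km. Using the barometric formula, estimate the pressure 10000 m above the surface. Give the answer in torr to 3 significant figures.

Barometric formula: P = P₀ exp(−z/H).
z/H = 10000/7276.0 = 1.3744; exp(−1.3744) = 0.25299.
P = 716 × 0.25299 = 181.14 torr.

P ≈ 181 torr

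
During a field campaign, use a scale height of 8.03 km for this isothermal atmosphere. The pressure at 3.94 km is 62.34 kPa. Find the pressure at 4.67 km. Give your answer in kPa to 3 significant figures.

P ≈ 56.9 kPa

Between two levels, P₂ = P₁ exp(−Δz/H) with Δz = z₂ − z₁.
Δz = 4670.0 − 3940.0 = 730.00 m; Δz/H = 730.00/8030.0 = 0.090909.
P₂ = 62.34 × exp(−0.090909) = 62.34 × 0.91310 = 56.923 kPa.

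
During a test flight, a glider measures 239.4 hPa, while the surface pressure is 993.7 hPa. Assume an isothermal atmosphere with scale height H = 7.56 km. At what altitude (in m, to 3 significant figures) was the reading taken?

z ≈ 10800 m

Invert the barometric formula: z = H ln(P₀/P).
P₀/P = 993.7/239.4 = 4.1508; ln(4.1508) = 1.4233.
z = 7560.0 × 1.4233 = 10760 m.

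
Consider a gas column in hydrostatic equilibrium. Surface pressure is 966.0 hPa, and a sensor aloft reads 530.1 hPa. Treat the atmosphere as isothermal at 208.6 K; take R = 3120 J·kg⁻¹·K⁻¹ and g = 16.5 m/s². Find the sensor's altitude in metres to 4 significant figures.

Scale height: H = RT/g = 3120 × 208.6 / 16.5 = 39444 m.
Invert the barometric formula: z = H ln(P₀/P).
P₀/P = 966.0/530.1 = 1.8223; ln(1.8223) = 0.60010.
z = 39444 × 0.60010 = 23670 m.

z ≈ 23670 m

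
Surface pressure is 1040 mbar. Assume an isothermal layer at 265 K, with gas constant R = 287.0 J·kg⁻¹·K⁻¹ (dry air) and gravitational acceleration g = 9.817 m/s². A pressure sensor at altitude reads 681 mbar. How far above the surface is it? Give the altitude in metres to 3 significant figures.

z ≈ 3280 m

Scale height: H = RT/g = 287.0 × 265 / 9.817 = 7747.3 m.
Invert the barometric formula: z = H ln(P₀/P).
P₀/P = 1040/681 = 1.5272; ln(1.5272) = 0.42344.
z = 7747.3 × 0.42344 = 3280.5 m.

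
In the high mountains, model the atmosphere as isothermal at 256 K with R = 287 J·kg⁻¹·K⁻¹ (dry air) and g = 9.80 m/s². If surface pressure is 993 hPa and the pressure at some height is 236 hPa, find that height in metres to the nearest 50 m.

z ≈ 10750 m

Scale height: H = RT/g = 287 × 256 / 9.80 = 7497.1 m.
Invert the barometric formula: z = H ln(P₀/P).
P₀/P = 993/236 = 4.2076; ln(4.2076) = 1.4369.
z = 7497.1 × 1.4369 = 10773 m.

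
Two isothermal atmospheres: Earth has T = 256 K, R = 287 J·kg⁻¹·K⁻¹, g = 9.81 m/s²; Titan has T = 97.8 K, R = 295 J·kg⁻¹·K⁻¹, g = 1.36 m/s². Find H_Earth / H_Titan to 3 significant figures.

H = RT/g for each body.
H_Earth = 287 × 256 / 9.81 = 7489.5 m.
H_Titan = 295 × 97.8 / 1.36 = 21214 m.
H_Earth/H_Titan = 7489.5/21214 = 0.35305.

H_Earth/H_Titan ≈ 0.353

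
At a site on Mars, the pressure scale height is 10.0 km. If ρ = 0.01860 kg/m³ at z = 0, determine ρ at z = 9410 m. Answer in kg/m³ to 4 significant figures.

In an isothermal atmosphere, density decays like pressure: ρ = ρ₀ exp(−z/H).
z/H = 9410.0/10000 = 0.94100; exp(−0.94100) = 0.39024.
ρ = 0.01860 × 0.39024 = 0.0072585 kg/m³.

ρ ≈ 0.007258 kg/m³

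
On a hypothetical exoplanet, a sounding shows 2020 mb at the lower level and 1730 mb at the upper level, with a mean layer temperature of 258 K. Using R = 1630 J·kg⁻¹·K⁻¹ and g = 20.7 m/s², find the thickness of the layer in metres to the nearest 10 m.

Hypsometric equation: Δz = (R T̄/g) ln(P₁/P₂).
R T̄/g = 1630 × 258 / 20.7 = 20316 m.
ln(2020/1730) = ln(1.1676) = 0.15495.
Δz = 20316 × 0.15495 = 3148.0 m.

Δz ≈ 3150 m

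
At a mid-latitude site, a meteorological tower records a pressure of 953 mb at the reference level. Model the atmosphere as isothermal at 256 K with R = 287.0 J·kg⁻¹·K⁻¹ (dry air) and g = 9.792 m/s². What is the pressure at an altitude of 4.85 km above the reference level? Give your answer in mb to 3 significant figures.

P ≈ 499 mb

Scale height: H = RT/g = 287.0 × 256 / 9.792 = 7503.3 m.
Barometric formula: P = P₀ exp(−z/H).
z/H = 4850.0/7503.3 = 0.64638; exp(−0.64638) = 0.52394.
P = 953 × 0.52394 = 499.31 mb.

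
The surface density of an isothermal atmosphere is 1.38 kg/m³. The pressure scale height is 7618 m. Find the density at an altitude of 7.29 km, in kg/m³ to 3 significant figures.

In an isothermal atmosphere, density decays like pressure: ρ = ρ₀ exp(−z/H).
z/H = 7290.0/7618.0 = 0.95694; exp(−0.95694) = 0.38407.
ρ = 1.38 × 0.38407 = 0.53002 kg/m³.

ρ ≈ 0.530 kg/m³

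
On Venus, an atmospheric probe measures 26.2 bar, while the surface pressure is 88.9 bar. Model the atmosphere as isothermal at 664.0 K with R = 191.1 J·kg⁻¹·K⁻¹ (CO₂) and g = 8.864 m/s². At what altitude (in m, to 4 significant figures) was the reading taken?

z ≈ 17490 m

Scale height: H = RT/g = 191.1 × 664.0 / 8.864 = 14315 m.
Invert the barometric formula: z = H ln(P₀/P).
P₀/P = 88.9/26.2 = 3.3931; ln(3.3931) = 1.2217.
z = 14315 × 1.2217 = 17489 m.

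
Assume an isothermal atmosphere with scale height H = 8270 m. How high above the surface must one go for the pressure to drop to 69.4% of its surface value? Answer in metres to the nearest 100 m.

Set P/P₀ = exp(−z/H) = 0.694, so z = −H ln(0.694).
−ln(0.694) = 0.36528; z = 8270.0 × 0.36528 = 3020.9 m.

z ≈ 3000 m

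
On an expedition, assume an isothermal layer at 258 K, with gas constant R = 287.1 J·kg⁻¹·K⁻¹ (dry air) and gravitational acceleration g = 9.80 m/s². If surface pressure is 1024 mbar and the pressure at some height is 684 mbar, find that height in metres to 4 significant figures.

z ≈ 3050 m

Scale height: H = RT/g = 287.1 × 258 / 9.80 = 7558.3 m.
Invert the barometric formula: z = H ln(P₀/P).
P₀/P = 1024/684 = 1.4971; ln(1.4971) = 0.40353.
z = 7558.3 × 0.40353 = 3050.0 m.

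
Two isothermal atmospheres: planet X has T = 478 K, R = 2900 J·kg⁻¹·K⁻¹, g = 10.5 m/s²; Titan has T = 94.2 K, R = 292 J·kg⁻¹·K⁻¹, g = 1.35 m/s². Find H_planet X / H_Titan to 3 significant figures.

H = RT/g for each body.
H_planet X = 2900 × 478 / 10.5 = 132020 m.
H_Titan = 292 × 94.2 / 1.35 = 20375 m.
H_planet X/H_Titan = 132020/20375 = 6.4795.

H_planet X/H_Titan ≈ 6.48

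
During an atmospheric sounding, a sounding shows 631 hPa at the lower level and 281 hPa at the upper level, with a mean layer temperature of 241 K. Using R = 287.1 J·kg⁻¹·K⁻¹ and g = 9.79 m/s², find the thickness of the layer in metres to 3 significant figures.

Δz ≈ 5720 m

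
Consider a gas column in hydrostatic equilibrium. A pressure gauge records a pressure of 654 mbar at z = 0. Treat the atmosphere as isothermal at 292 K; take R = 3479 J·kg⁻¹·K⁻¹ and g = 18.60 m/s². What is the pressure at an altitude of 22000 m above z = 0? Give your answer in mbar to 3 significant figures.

P ≈ 437 mbar

Scale height: H = RT/g = 3479 × 292 / 18.60 = 54617 m.
Barometric formula: P = P₀ exp(−z/H).
z/H = 22000/54617 = 0.40280; exp(−0.40280) = 0.66845.
P = 654 × 0.66845 = 437.17 mbar.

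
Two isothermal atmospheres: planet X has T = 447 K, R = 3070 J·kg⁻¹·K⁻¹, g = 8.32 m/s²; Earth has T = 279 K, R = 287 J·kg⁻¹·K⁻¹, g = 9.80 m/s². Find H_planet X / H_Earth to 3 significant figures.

H_planet X/H_Earth ≈ 20.2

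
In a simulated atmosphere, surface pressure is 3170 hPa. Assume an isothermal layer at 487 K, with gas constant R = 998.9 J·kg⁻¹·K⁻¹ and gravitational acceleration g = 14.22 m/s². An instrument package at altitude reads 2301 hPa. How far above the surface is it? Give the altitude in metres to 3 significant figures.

Scale height: H = RT/g = 998.9 × 487 / 14.22 = 34210 m.
Invert the barometric formula: z = H ln(P₀/P).
P₀/P = 3170/2301 = 1.3777; ln(1.3777) = 0.32042.
z = 34210 × 0.32042 = 10962 m.

z ≈ 11000 m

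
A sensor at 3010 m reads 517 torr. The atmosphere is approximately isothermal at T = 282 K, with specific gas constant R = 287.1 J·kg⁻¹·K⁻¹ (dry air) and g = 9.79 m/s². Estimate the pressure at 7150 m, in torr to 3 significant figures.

Scale height: H = RT/g = 287.1 × 282 / 9.79 = 8269.9 m.
Between two levels, P₂ = P₁ exp(−Δz/H) with Δz = z₂ − z₁.
Δz = 7150.0 − 3010.0 = 4140.0 m; Δz/H = 4140.0/8269.9 = 0.50061.
P₂ = 517 × exp(−0.50061) = 517 × 0.60616 = 313.38 torr.

P ≈ 313 torr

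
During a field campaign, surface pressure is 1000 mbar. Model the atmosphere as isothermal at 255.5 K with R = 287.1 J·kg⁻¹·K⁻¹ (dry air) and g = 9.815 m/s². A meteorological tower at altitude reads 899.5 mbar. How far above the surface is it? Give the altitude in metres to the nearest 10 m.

Scale height: H = RT/g = 287.1 × 255.5 / 9.815 = 7473.7 m.
Invert the barometric formula: z = H ln(P₀/P).
P₀/P = 1000/899.5 = 1.1117; ln(1.1117) = 0.10589.
z = 7473.7 × 0.10589 = 791.39 m.

z ≈ 790 m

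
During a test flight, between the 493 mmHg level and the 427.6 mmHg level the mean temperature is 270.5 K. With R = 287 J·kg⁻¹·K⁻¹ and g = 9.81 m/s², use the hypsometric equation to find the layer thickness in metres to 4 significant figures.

Δz ≈ 1126 m

Hypsometric equation: Δz = (R T̄/g) ln(P₁/P₂).
R T̄/g = 287 × 270.5 / 9.81 = 7913.7 m.
ln(493/427.6) = ln(1.1529) = 0.14228.
Δz = 7913.7 × 0.14228 = 1126.0 m.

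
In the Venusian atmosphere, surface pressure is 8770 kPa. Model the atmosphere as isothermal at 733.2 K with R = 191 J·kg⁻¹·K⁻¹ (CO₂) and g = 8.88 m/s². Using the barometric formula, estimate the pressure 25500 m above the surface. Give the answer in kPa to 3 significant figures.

P ≈ 1740 kPa

Scale height: H = RT/g = 191 × 733.2 / 8.88 = 15770 m.
Barometric formula: P = P₀ exp(−z/H).
z/H = 25500/15770 = 1.6170; exp(−1.6170) = 0.19849.
P = 8770 × 0.19849 = 1740.8 kPa.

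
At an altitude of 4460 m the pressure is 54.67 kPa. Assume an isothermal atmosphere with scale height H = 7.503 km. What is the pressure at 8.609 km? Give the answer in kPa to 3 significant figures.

Between two levels, P₂ = P₁ exp(−Δz/H) with Δz = z₂ − z₁.
Δz = 8609.0 − 4460.0 = 4149.0 m; Δz/H = 4149.0/7503.0 = 0.55298.
P₂ = 54.67 × exp(−0.55298) = 54.67 × 0.57523 = 31.448 kPa.

P ≈ 31.4 kPa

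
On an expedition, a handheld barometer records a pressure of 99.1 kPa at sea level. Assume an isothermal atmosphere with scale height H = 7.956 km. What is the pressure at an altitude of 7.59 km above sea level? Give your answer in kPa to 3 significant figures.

Barometric formula: P = P₀ exp(−z/H).
z/H = 7590.0/7956.0 = 0.95400; exp(−0.95400) = 0.38520.
P = 99.1 × 0.38520 = 38.173 kPa.

P ≈ 38.2 kPa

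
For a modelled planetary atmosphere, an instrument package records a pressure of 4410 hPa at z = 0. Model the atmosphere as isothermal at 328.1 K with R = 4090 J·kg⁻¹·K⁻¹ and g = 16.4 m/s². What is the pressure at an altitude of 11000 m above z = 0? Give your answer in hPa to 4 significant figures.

P ≈ 3855 hPa

Scale height: H = RT/g = 4090 × 328.1 / 16.4 = 81825 m.
Barometric formula: P = P₀ exp(−z/H).
z/H = 11000/81825 = 0.13443; exp(−0.13443) = 0.87421.
P = 4410 × 0.87421 = 3855.3 hPa.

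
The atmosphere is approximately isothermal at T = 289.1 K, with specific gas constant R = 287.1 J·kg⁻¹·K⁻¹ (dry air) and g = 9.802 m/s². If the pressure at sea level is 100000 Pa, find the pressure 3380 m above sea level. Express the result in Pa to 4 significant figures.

P ≈ 67090 Pa

Scale height: H = RT/g = 287.1 × 289.1 / 9.802 = 8467.7 m.
Barometric formula: P = P₀ exp(−z/H).
z/H = 3380.0/8467.7 = 0.39916; exp(−0.39916) = 0.67088.
P = 100000 × 0.67088 = 67088 Pa.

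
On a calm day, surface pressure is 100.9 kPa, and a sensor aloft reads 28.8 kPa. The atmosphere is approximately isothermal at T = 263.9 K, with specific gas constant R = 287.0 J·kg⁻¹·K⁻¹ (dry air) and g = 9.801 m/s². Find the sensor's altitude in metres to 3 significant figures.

z ≈ 9690 m

Scale height: H = RT/g = 287.0 × 263.9 / 9.801 = 7727.7 m.
Invert the barometric formula: z = H ln(P₀/P).
P₀/P = 100.9/28.8 = 3.5035; ln(3.5035) = 1.2538.
z = 7727.7 × 1.2538 = 9689.0 m.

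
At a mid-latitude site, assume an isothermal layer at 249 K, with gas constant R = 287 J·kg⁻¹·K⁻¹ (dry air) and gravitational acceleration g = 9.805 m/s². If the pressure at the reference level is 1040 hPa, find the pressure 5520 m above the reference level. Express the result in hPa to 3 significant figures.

P ≈ 488 hPa

Scale height: H = RT/g = 287 × 249 / 9.805 = 7288.4 m.
Barometric formula: P = P₀ exp(−z/H).
z/H = 5520.0/7288.4 = 0.75737; exp(−0.75737) = 0.46890.
P = 1040 × 0.46890 = 487.66 hPa.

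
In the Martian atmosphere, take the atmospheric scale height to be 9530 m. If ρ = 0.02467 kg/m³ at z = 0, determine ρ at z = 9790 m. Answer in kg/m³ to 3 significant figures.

ρ ≈ 0.00883 kg/m³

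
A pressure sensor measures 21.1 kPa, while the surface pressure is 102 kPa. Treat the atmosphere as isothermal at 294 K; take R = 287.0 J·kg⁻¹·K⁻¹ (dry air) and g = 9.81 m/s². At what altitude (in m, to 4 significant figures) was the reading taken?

Scale height: H = RT/g = 287.0 × 294 / 9.81 = 8601.2 m.
Invert the barometric formula: z = H ln(P₀/P).
P₀/P = 102/21.1 = 4.8341; ln(4.8341) = 1.5757.
z = 8601.2 × 1.5757 = 13553 m.

z ≈ 13550 m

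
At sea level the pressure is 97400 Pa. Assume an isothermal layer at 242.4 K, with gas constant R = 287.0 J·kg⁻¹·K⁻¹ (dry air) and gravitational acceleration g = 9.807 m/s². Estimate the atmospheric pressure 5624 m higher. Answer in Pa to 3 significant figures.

Scale height: H = RT/g = 287.0 × 242.4 / 9.807 = 7093.8 m.
Barometric formula: P = P₀ exp(−z/H).
z/H = 5624.0/7093.8 = 0.79280; exp(−0.79280) = 0.45258.
P = 97400 × 0.45258 = 44081 Pa.

P ≈ 44100 Pa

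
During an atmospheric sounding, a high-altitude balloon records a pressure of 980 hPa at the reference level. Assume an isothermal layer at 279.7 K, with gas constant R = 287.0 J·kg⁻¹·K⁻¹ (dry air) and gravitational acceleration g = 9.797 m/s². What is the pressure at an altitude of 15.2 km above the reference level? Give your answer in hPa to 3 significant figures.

P ≈ 153 hPa

Scale height: H = RT/g = 287.0 × 279.7 / 9.797 = 8193.7 m.
Barometric formula: P = P₀ exp(−z/H).
z/H = 15200/8193.7 = 1.8551; exp(−1.8551) = 0.15644.
P = 980 × 0.15644 = 153.31 hPa.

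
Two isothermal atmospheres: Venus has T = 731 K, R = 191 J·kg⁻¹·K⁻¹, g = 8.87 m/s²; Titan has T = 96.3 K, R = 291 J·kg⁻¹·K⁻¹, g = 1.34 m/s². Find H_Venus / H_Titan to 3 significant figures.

H = RT/g for each body.
H_Venus = 191 × 731 / 8.87 = 15741 m.
H_Titan = 291 × 96.3 / 1.34 = 20913 m.
H_Venus/H_Titan = 15741/20913 = 0.75269.

H_Venus/H_Titan ≈ 0.753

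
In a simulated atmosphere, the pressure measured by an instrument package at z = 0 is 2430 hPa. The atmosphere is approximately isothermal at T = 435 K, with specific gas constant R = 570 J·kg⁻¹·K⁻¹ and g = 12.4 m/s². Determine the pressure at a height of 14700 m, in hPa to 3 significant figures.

Scale height: H = RT/g = 570 × 435 / 12.4 = 19996 m.
Barometric formula: P = P₀ exp(−z/H).
z/H = 14700/19996 = 0.73515; exp(−0.73515) = 0.47943.
P = 2430 × 0.47943 = 1165.0 hPa.

P ≈ 1170 hPa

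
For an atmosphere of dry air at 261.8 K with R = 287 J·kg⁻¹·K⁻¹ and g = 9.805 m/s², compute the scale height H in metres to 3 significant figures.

The scale height of an isothermal atmosphere is H = RT/g.
H = 287 × 261.8 / 9.805 = 75137/9.805 = 7663.1 m.

H ≈ 7660 m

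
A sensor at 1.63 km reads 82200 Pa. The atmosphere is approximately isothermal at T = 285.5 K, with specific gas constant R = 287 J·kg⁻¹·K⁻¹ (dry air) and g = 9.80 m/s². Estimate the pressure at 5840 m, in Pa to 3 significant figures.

Scale height: H = RT/g = 287 × 285.5 / 9.80 = 8361.1 m.
Between two levels, P₂ = P₁ exp(−Δz/H) with Δz = z₂ − z₁.
Δz = 5840.0 − 1630.0 = 4210.0 m; Δz/H = 4210.0/8361.1 = 0.50352.
P₂ = 82200 × exp(−0.50352) = 82200 × 0.60440 = 49682 Pa.

P ≈ 49700 Pa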